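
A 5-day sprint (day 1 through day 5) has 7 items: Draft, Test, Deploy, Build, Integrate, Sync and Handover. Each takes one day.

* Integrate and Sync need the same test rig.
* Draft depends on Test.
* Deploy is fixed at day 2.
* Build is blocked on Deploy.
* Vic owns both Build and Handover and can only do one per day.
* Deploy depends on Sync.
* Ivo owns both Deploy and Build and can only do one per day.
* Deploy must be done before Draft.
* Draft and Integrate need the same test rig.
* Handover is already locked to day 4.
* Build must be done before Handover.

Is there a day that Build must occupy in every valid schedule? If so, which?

Deploy is fixed at day 2 and must come before Build, so Build is at least day 3.
Handover is fixed at day 4 and must come after Build, so Build is at most day 3.
So Build must be day 3.

day 3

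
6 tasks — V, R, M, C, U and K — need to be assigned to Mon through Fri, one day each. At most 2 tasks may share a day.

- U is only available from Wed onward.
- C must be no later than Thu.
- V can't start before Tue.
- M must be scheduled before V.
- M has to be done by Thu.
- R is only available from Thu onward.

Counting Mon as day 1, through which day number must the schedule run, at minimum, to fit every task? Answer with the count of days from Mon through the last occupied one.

The precedence chain requires at least 2 distinct days.
With at most 2 per day and 6 tasks, at least 3 days are needed.
R can't be placed before Thu — that is day 4 counting from Mon — so the schedule must run through at least 4 days.
4 works (last occupied day: Thu): for example M=Mon, U=Wed, K=Tue, V=Tue, C=Mon, R=Thu.

4 days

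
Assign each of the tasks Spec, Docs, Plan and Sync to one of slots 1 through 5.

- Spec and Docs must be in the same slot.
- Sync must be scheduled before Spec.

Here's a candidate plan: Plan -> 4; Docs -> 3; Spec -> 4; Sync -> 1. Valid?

No. Spec and Docs must be in the same slot is not satisfied.

Spec and Docs must be in the same slot — violated.
Sync must be scheduled before Spec — holds.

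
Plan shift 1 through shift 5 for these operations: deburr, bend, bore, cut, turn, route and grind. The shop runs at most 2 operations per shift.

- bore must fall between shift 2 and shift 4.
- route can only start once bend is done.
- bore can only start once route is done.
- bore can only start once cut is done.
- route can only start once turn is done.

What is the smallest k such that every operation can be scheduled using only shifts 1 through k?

The precedence chain requires at least 3 distinct shifts.
With at most 2 per shift and 7 operations, at least 4 shifts are needed.
4 works (last occupied shift: shift 4): for example bore -> shift 3, turn -> shift 1, grind -> shift 4, cut -> shift 2, bend -> shift 1, route -> shift 2, deburr -> shift 3.

4 shifts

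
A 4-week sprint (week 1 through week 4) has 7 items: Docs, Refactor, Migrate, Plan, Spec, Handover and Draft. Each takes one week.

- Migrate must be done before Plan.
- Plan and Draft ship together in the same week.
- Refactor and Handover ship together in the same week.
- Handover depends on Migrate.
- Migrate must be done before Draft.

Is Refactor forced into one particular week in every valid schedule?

Refactor can be week 2 (e.g. Refactor in week 2, Migrate in week 1, Plan in week 2, Spec in week 1, Draft in week 2, Handover in week 2, Docs in week 1) or week 3 (e.g. Refactor in week 3, Draft in week 2, Handover in week 3, Plan in week 2, Migrate in week 1, Docs in week 1, Spec in week 1).

No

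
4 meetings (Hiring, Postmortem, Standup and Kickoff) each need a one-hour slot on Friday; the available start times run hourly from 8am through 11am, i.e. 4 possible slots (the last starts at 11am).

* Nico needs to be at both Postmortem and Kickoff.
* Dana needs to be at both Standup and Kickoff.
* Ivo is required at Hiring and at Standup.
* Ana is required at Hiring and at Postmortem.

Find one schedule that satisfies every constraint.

Kickoff in 8am; Hiring in 8am; Standup in 9am; Postmortem in 9am

Checking: Hiring(8am) != Standup(9am); Hiring(8am) != Postmortem(9am); Standup(9am) != Kickoff(8am); Postmortem(9am) != Kickoff(8am).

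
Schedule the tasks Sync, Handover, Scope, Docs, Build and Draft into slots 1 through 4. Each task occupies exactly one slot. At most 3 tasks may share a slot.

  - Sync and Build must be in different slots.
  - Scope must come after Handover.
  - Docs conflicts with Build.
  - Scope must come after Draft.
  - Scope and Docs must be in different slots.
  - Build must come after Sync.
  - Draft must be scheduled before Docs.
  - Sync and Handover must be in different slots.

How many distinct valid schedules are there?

Splitting on Sync: it can be 1 (18), 2 (14), 3 (9). Listing each branch's schedules as (Handover, Scope, Docs, Build, Draft):
Sync=1: (2,3,2,3,1) (2,3,2,4,1) (2,3,4,2,1) (2,3,4,2,2) (2,3,4,3,1) (2,3,4,3,2) (2,4,2,3,1) (2,4,2,4,1) (2,4,3,2,1) (2,4,3,2,2) (2,4,3,4,1) (2,4,3,4,2) (3,4,2,3,1) (3,4,2,4,1) (3,4,3,2,1) (3,4,3,2,2) (3,4,3,4,1) (3,4,3,4,2) — 18.
Sync=2: (1,2,3,4,1) (1,2,4,3,1) (1,3,2,3,1) (1,3,2,4,1) (1,3,4,3,1) (1,3,4,3,2) (1,4,2,3,1) (1,4,2,4,1) (1,4,3,4,1) (1,4,3,4,2) (3,4,2,3,1) (3,4,2,4,1) (3,4,3,4,1) (3,4,3,4,2) — 14.
Sync=3: (1,2,3,4,1) (1,3,2,4,1) (1,4,2,4,1) (1,4,3,4,1) (1,4,3,4,2) (2,3,2,4,1) (2,4,2,4,1) (2,4,3,4,1) (2,4,3,4,2) — 9.
Summing: 18 + 14 + 9 = 41.

41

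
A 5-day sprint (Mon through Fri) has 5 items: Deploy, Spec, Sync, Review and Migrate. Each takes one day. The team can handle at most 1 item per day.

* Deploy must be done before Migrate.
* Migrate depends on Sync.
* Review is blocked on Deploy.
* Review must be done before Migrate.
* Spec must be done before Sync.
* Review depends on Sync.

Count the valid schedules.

Enumerating: Migrate in Fri, Spec in Mon, Sync in Tue, Deploy in Wed, Review in Thu | Migrate in Fri, Spec in Tue, Sync in Wed, Deploy in Mon, Review in Thu | Sync in Wed; Deploy in Tue; Review in Thu; Migrate in Fri; Spec in Mon.

3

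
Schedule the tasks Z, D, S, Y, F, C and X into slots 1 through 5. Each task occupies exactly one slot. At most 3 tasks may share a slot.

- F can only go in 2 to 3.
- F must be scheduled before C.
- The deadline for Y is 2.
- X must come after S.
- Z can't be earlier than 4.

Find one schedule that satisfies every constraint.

D -> 1, X -> 2, Z -> 4, S -> 1, Y -> 1, C -> 3, F -> 2

Checking: S(1) before X(2); F(2) before C(3); F=2 in [2,3]; Y=1 in [1,2]; Z=4 in [4,5]; max 3 per slot (cap 3).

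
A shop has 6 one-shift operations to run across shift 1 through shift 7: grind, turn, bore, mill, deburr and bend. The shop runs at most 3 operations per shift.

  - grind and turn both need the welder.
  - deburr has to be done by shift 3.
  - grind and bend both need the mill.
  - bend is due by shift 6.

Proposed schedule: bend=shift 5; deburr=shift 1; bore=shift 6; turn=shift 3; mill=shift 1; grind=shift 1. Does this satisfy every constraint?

Valid

grind and bend both need the mill — holds.
deburr has to be done by shift 3 — holds.
bend is due by shift 6 — holds.
The shop runs at most 3 operations per shift — holds.
grind and turn both need the welder — holds.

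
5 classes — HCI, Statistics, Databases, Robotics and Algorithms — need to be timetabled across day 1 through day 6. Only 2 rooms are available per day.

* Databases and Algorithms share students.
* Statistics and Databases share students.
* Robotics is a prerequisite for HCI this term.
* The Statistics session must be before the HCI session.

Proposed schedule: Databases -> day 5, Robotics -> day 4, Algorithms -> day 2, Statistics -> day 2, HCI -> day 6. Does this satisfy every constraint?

Robotics is a prerequisite for HCI this term — holds.
Databases and Algorithms share students — holds.
Only 2 rooms are available per day — holds.
Statistics and Databases share students — holds.
The Statistics session must be before the HCI session — holds.

Yes, all constraints hold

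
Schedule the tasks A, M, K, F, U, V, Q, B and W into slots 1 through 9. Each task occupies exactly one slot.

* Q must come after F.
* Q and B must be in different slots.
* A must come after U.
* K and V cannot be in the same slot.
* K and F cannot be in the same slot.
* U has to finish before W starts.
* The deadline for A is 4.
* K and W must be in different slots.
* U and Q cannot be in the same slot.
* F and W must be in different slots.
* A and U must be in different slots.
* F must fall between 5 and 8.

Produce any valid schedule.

A=2; V=2; M=1; U=1; Q=6; B=1; K=1; F=5; W=2

Checking: U(1) before A(2); U(1) before W(2); F(5) before Q(6); U(1) != Q(6); A(2) != U(1); K(1) != F(5); F(5) != W(2); Q(6) != B(1); K(1) != V(2); K(1) != W(2); A=2 in [1,4]; F=5 in [5,8].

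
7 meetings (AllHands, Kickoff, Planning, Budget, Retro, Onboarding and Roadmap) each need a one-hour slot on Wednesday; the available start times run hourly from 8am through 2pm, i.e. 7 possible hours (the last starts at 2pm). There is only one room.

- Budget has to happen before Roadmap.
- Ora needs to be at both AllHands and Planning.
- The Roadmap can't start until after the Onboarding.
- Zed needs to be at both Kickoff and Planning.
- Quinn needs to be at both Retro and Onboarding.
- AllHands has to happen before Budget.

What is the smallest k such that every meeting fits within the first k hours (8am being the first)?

The precedence chain requires at least 3 distinct hours.
With at most 1 per hour and 7 meetings, at least 7 hours are needed.
7 works (last occupied hour: 2pm): for example Roadmap in 11am, Onboarding in 10am, Kickoff in 12pm, Planning in 1pm, AllHands in 8am, Budget in 9am, Retro in 2pm.

7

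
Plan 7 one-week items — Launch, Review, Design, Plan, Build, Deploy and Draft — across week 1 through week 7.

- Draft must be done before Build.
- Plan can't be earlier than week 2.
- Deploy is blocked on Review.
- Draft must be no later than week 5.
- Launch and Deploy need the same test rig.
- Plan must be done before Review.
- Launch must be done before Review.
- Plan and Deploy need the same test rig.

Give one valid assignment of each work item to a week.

Design in week 1, Launch in week 1, Plan in week 2, Review in week 3, Draft in week 1, Build in week 2, Deploy in week 4

Checking: Launch(week 1) before Review(week 3); Plan(week 2) before Review(week 3); Review(week 3) before Deploy(week 4); Draft(week 1) before Build(week 2); Launch(week 1) != Deploy(week 4); Plan(week 2) != Deploy(week 4); Draft=week 1 in [week 1,week 5]; Plan=week 2 in [week 2,week 7].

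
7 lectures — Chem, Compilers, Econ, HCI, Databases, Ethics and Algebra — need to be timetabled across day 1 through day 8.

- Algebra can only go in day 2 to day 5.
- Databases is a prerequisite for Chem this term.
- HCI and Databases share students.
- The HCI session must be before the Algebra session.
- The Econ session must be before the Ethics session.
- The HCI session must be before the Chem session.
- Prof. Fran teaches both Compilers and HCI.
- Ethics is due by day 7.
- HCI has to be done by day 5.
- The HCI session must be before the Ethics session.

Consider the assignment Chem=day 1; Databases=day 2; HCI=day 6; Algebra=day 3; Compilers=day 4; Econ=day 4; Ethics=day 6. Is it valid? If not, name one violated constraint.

Invalid. The HCI session must be before the Chem session.

The HCI session must be before the Chem session — violated.
The HCI session must be before the Ethics session — violated.
Ethics is due by day 7 — holds.
HCI has to be done by day 5 — violated.
Prof. Fran teaches both Compilers and HCI — holds.
Algebra can only go in day 2 to day 5 — holds.
The Econ session must be before the Ethics session — holds.
Databases is a prerequisite for Chem this term — violated.
The HCI session must be before the Algebra session — violated.
HCI and Databases share students — holds.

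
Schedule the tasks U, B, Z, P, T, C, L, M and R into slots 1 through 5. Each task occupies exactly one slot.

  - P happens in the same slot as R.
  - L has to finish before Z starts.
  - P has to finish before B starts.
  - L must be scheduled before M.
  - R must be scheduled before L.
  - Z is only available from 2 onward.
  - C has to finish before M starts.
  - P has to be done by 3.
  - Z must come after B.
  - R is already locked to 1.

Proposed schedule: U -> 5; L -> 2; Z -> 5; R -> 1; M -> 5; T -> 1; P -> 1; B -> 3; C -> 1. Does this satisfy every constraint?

Yes

Z is only available from 2 onward — holds.
L has to finish before Z starts — holds.
P has to finish before B starts — holds.
L must be scheduled before M — holds.
C has to finish before M starts — holds.
R must be scheduled before L — holds.
R is already locked to 1 — holds.
P has to be done by 3 — holds.
P happens in the same slot as R — holds.
Z must come after B — holds.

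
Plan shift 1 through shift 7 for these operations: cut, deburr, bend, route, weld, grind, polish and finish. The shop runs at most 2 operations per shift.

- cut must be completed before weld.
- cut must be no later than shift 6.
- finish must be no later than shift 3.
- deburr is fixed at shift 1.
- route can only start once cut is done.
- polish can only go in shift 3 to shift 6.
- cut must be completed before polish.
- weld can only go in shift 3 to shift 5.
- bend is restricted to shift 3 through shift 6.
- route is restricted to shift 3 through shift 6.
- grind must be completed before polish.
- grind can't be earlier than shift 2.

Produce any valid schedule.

weld=shift 3, grind=shift 2, route=shift 4, bend=shift 4, cut=shift 2, polish=shift 3, deburr=shift 1, finish=shift 1

Checking: grind(shift 2) before polish(shift 3); cut(shift 2) before route(shift 4); cut(shift 2) before weld(shift 3); cut(shift 2) before polish(shift 3); cut=shift 2 in [shift 1,shift 6]; route=shift 4 in [shift 3,shift 6]; finish=shift 1 in [shift 1,shift 3]; weld=shift 3 in [shift 3,shift 5]; bend=shift 4 in [shift 3,shift 6]; deburr=shift 1 in [shift 1,shift 1]; polish=shift 3 in [shift 3,shift 6]; grind=shift 2 in [shift 2,shift 7]; max 2 per shift (cap 2).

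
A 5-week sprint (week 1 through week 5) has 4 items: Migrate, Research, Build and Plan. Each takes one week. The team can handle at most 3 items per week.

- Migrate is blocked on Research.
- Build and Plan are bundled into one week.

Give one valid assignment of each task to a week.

Plan -> week 1, Build -> week 1, Migrate -> week 2, Research -> week 1

Checking: Research(week 1) before Migrate(week 2); Build = Plan = week 1; max 3 per week (cap 3).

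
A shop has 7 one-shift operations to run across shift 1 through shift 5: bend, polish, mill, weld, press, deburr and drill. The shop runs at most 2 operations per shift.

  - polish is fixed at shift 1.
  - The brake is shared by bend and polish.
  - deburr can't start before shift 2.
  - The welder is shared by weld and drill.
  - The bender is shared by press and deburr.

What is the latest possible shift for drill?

shift 5

drill at shift 5 is achievable: bend in shift 2, mill in shift 1, drill in shift 5, press in shift 3, weld in shift 3, deburr in shift 2, polish in shift 1.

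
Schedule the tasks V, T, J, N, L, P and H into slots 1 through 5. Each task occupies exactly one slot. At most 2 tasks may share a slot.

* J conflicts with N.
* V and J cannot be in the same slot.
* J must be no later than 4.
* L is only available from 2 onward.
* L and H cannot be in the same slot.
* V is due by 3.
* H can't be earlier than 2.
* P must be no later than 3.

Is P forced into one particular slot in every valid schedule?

P can be 1 (e.g. J=2, T=3, P=1, L=2, H=3, V=1, N=4) or 2 (e.g. V=1, P=2, L=3, N=3, H=4, T=1, J=2).

No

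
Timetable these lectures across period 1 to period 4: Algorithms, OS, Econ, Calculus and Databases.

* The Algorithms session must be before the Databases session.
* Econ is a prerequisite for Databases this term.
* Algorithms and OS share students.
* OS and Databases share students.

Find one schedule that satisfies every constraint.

Calculus -> period 1, Econ -> period 1, Algorithms -> period 1, OS -> period 3, Databases -> period 2

Checking: Econ(period 1) before Databases(period 2); Algorithms(period 1) before Databases(period 2); OS(period 3) != Databases(period 2); Algorithms(period 1) != OS(period 3).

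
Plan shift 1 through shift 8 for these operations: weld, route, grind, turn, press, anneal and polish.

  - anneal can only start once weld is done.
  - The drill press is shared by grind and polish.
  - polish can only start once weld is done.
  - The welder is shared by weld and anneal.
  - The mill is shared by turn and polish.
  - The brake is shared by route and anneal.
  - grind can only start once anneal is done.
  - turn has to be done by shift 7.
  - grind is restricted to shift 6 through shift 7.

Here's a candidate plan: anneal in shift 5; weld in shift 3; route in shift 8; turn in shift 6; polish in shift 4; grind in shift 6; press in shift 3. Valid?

The drill press is shared by grind and polish — holds.
grind can only start once anneal is done — holds.
The welder is shared by weld and anneal — holds.
The brake is shared by route and anneal — holds.
grind is restricted to shift 6 through shift 7 — holds.
The mill is shared by turn and polish — holds.
anneal can only start once weld is done — holds.
turn has to be done by shift 7 — holds.
polish can only start once weld is done — holds.

Yes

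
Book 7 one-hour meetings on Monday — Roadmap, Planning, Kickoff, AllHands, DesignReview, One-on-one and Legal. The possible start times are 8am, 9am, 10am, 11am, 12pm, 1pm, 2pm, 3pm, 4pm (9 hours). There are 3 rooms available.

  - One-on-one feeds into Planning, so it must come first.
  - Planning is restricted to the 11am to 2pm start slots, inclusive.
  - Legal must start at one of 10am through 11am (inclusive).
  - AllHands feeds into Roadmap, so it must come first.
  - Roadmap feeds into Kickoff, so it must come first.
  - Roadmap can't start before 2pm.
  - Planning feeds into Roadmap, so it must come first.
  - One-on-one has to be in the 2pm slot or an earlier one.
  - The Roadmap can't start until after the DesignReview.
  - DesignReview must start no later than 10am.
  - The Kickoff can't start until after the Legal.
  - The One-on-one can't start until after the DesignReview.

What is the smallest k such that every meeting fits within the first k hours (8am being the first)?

The precedence chain requires at least 5 distinct hours.
With at most 3 per hour and 7 meetings, at least 3 hours are needed.
Propagating the time windows through the other constraints, Kickoff can't land before 3pm — that is hour 8 counting from 8am — so the schedule must run through at least 8 hours.
8 works (last occupied hour: 3pm): for example DesignReview in 8am, Legal in 10am, One-on-one in 9am, Roadmap in 2pm, AllHands in 8am, Planning in 11am, Kickoff in 3pm.

8 hours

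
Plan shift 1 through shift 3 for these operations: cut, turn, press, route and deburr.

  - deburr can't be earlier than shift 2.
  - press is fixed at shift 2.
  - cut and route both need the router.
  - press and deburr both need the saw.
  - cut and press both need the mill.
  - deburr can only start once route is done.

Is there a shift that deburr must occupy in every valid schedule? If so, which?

deburr's window is shift 2–shift 3.
press is fixed at shift 2, and deburr can't share a shift with press.
So deburr must be shift 3.

shift 3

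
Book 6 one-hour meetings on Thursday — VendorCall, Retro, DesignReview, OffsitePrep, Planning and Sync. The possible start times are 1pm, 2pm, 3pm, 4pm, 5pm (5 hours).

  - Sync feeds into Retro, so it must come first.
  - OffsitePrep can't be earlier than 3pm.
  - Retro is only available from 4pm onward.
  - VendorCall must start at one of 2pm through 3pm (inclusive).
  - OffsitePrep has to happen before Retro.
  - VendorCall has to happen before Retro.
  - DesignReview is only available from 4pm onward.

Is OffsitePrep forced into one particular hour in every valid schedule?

No

OffsitePrep can be 3pm (e.g. Planning in 1pm, VendorCall in 2pm, DesignReview in 4pm, Retro in 4pm, Sync in 1pm, OffsitePrep in 3pm) or 4pm (e.g. DesignReview=4pm; Sync=1pm; OffsitePrep=4pm; Retro=5pm; Planning=1pm; VendorCall=2pm).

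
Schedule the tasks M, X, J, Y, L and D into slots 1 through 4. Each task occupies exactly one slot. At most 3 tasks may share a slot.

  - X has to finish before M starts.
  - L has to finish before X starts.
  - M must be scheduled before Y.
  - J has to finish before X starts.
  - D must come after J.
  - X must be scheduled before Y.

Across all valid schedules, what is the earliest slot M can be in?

Precedence pushes M to at least 3; downstream work caps M at 3.
M at 3 is achievable: X in 2, M in 3, D in 2, J in 1, L in 1, Y in 4.

3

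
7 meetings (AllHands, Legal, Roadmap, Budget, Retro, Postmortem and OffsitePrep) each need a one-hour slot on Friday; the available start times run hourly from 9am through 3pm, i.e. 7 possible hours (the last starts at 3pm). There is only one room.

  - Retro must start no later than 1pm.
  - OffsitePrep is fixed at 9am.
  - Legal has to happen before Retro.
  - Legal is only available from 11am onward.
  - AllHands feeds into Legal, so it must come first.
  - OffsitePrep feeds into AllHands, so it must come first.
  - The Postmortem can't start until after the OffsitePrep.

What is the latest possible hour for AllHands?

Precedence pushes AllHands to at least 10am; downstream work caps AllHands at 11am.
AllHands at 11am is achievable: Legal in 12pm, Roadmap in 2pm, Budget in 3pm, Postmortem in 10am, AllHands in 11am, Retro in 1pm, OffsitePrep in 9am.

11am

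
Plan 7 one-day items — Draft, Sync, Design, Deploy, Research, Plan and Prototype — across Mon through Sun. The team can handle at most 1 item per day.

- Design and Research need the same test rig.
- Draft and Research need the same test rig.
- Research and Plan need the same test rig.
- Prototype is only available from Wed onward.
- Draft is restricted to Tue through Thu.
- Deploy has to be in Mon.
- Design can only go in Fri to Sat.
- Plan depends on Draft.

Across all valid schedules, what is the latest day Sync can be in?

Sun

Sync at Sun is achievable: Sync in Sun, Draft in Tue, Plan in Thu, Prototype in Wed, Design in Fri, Deploy in Mon, Research in Sat.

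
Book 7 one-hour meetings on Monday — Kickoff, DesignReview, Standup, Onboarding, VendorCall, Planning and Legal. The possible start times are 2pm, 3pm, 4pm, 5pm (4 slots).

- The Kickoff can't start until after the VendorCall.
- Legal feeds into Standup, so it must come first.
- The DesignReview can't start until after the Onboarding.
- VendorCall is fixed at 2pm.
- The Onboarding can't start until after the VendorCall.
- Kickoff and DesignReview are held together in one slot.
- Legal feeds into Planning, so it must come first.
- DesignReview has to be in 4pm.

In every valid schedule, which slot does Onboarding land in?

3pm

VendorCall is fixed at 2pm and must come before Onboarding, so Onboarding is at least 3pm.
DesignReview is fixed at 4pm and must come after Onboarding, so Onboarding is at most 3pm.
So Onboarding must be 3pm.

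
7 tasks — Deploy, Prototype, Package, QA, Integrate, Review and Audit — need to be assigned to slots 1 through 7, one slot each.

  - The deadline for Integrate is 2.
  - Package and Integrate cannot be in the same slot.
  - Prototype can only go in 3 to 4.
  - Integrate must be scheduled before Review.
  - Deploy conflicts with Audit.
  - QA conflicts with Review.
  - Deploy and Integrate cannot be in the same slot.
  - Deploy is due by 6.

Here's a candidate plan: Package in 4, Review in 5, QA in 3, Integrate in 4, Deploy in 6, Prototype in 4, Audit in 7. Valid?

Deploy is due by 6 — holds.
Deploy conflicts with Audit — holds.
Integrate must be scheduled before Review — holds.
The deadline for Integrate is 2 — violated.
Package and Integrate cannot be in the same slot — violated.
QA conflicts with Review — holds.
Prototype can only go in 3 to 4 — holds.
Deploy and Integrate cannot be in the same slot — holds.

Invalid. The deadline for Integrate is 2.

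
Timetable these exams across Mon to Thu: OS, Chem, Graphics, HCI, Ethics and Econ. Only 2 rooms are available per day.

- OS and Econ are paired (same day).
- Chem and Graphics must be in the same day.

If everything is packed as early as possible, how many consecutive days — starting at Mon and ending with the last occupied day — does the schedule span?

With at most 2 per day and 6 exams, at least 3 days are needed.
3 works (last occupied day: Wed): for example HCI in Wed, Econ in Mon, Chem in Tue, Graphics in Tue, Ethics in Wed, OS in Mon.

3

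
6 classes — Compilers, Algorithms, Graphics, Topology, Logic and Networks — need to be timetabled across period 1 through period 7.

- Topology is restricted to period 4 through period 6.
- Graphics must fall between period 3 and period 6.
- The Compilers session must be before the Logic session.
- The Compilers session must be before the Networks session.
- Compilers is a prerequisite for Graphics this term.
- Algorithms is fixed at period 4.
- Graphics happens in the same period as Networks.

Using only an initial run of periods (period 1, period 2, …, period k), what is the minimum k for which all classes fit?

4 periods

The precedence chain requires at least 2 distinct periods.
Algorithms can't be placed before period 4, so the schedule must run through at least period 4.
4 works (last occupied period: period 4): for example Topology=period 4; Algorithms=period 4; Compilers=period 1; Graphics=period 3; Networks=period 3; Logic=period 2.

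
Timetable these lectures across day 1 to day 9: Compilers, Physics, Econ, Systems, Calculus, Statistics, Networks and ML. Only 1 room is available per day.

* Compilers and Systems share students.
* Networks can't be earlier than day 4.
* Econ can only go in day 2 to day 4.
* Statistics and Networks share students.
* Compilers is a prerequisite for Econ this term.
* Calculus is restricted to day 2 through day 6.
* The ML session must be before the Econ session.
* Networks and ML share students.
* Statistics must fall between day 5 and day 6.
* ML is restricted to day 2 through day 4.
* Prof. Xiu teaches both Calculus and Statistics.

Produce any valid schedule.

Compilers in day 1, Statistics in day 5, Calculus in day 4, Econ in day 3, ML in day 2, Networks in day 6, Systems in day 8, Physics in day 7

Checking: ML(day 2) before Econ(day 3); Compilers(day 1) before Econ(day 3); Statistics(day 5) != Networks(day 6); Networks(day 6) != ML(day 2); Compilers(day 1) != Systems(day 8); Calculus(day 4) != Statistics(day 5); Calculus=day 4 in [day 2,day 6]; Statistics=day 5 in [day 5,day 6]; Networks=day 6 in [day 4,day 9]; Econ=day 3 in [day 2,day 4]; ML=day 2 in [day 2,day 4]; max 1 per day (cap 1).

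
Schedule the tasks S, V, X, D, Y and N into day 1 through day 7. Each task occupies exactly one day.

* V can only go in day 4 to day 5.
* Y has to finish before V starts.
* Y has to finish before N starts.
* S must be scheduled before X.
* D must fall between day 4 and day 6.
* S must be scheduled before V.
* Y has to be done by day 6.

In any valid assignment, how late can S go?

day 4

Downstream work caps S at day 4.
S at day 4 is achievable: V in day 5; D in day 4; X in day 5; S in day 4; Y in day 1; N in day 2.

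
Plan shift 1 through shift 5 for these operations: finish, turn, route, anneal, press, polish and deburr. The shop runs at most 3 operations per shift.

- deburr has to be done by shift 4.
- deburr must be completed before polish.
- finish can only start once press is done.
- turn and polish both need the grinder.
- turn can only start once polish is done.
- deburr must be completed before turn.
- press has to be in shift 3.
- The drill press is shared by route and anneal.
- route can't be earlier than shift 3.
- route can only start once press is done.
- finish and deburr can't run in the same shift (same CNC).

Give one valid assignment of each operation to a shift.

polish in shift 2, route in shift 4, anneal in shift 1, deburr in shift 1, turn in shift 3, finish in shift 4, press in shift 3

Checking: polish(shift 2) before turn(shift 3); press(shift 3) before finish(shift 4); deburr(shift 1) before turn(shift 3); press(shift 3) before route(shift 4); deburr(shift 1) before polish(shift 2); turn(shift 3) != polish(shift 2); route(shift 4) != anneal(shift 1); finish(shift 4) != deburr(shift 1); press=shift 3 in [shift 3,shift 3]; route=shift 4 in [shift 3,shift 5]; deburr=shift 1 in [shift 1,shift 4]; max 2 per shift (cap 3).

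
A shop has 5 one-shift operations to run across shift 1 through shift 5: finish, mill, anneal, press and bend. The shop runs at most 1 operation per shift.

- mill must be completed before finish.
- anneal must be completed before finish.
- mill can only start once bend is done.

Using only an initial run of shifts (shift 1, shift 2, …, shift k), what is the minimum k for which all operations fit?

5

The precedence chain requires at least 3 distinct shifts.
With at most 1 per shift and 5 operations, at least 5 shifts are needed.
5 works (last occupied shift: shift 5): for example mill=shift 2; finish=shift 4; press=shift 5; bend=shift 1; anneal=shift 3.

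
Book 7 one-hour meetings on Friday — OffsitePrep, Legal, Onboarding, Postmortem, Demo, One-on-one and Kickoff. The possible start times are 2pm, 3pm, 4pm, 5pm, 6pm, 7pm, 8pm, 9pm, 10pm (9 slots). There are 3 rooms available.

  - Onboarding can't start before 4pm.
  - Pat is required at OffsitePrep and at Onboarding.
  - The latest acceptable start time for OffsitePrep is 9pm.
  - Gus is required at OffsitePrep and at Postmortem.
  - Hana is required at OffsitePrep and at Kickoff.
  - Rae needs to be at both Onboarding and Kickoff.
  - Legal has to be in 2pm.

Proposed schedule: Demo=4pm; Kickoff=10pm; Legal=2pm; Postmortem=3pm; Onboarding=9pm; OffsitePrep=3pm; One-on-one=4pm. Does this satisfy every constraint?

The latest acceptable start time for OffsitePrep is 9pm — holds.
Onboarding can't start before 4pm — holds.
Legal has to be in 2pm — holds.
Rae needs to be at both Onboarding and Kickoff — holds.
Hana is required at OffsitePrep and at Kickoff — holds.
Gus is required at OffsitePrep and at Postmortem — violated.
There are 3 rooms available — holds.
Pat is required at OffsitePrep and at Onboarding — holds.

No — it violates: Gus is required at OffsitePrep and at Postmortem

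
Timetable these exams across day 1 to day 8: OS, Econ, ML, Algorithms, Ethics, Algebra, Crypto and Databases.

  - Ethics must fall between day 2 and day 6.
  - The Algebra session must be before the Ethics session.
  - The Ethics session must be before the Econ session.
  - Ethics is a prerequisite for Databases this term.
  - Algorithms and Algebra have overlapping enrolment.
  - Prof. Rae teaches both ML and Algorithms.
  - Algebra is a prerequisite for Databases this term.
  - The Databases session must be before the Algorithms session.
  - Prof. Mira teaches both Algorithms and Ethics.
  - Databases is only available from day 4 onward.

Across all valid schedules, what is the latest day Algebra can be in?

day 5

Downstream work caps Algebra at day 5.
Algebra at day 5 is achievable: Algebra=day 5; Crypto=day 1; Algorithms=day 8; OS=day 1; Ethics=day 6; Databases=day 7; Econ=day 7; ML=day 1.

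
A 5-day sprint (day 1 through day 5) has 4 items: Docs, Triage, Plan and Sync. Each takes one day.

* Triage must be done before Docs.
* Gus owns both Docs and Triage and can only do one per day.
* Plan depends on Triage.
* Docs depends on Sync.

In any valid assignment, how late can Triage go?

Downstream work caps Triage at day 4.
Triage at day 4 is achievable: Plan -> day 5; Sync -> day 1; Docs -> day 5; Triage -> day 4.

day 4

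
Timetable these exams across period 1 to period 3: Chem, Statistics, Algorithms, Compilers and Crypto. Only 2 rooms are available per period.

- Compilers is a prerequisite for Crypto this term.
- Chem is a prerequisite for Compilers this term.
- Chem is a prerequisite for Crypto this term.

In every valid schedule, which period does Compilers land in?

period 2

Precedence pushes Compilers to at least period 2; downstream work caps Compilers at period 2.
So Compilers is pinned to period 2.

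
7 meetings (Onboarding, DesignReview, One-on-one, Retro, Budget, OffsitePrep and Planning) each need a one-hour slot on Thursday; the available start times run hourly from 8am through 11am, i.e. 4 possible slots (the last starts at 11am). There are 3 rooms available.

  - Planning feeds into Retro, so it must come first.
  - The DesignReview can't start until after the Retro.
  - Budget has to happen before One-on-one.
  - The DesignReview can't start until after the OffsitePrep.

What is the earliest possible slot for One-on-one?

Precedence pushes One-on-one to at least 9am.
One-on-one at 9am is achievable: One-on-one -> 9am, Retro -> 9am, OffsitePrep -> 8am, Planning -> 8am, Budget -> 8am, DesignReview -> 10am, Onboarding -> 9am.

9am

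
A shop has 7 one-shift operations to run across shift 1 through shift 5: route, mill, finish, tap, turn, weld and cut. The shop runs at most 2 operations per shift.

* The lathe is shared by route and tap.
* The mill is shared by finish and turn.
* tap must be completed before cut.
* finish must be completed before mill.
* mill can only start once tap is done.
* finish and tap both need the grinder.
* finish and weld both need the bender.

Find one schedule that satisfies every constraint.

turn=shift 1; tap=shift 1; finish=shift 2; route=shift 3; mill=shift 3; weld=shift 4; cut=shift 2

Checking: tap(shift 1) before mill(shift 3); finish(shift 2) before mill(shift 3); tap(shift 1) before cut(shift 2); finish(shift 2) != tap(shift 1); route(shift 3) != tap(shift 1); finish(shift 2) != turn(shift 1); finish(shift 2) != weld(shift 4); max 2 per shift (cap 2).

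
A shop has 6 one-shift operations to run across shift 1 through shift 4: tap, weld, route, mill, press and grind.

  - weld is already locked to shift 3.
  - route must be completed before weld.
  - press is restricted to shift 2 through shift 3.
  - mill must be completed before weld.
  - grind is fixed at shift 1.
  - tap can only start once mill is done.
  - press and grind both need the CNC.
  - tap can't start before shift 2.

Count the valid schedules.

Splitting on tap: it can be shift 2 (4), shift 3 (8), shift 4 (8). Listing each branch's schedules as (weld, route, mill, press, grind) by shift number:
tap=shift 2: (3,1,1,2,1) (3,1,1,3,1) (3,2,1,2,1) (3,2,1,3,1) — 4.
tap=shift 3: (3,1,1,2,1) (3,1,1,3,1) (3,1,2,2,1) (3,1,2,3,1) (3,2,1,2,1) (3,2,1,3,1) (3,2,2,2,1) (3,2,2,3,1) — 8.
tap=shift 4: (3,1,1,2,1) (3,1,1,3,1) (3,1,2,2,1) (3,1,2,3,1) (3,2,1,2,1) (3,2,1,3,1) (3,2,2,2,1) (3,2,2,3,1) — 8.
Summing: 4 + 8 + 8 = 20.

20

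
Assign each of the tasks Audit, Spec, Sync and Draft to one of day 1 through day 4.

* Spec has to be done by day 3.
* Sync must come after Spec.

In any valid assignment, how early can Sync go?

day 2

Precedence pushes Sync to at least day 2.
Sync at day 2 is achievable: Audit -> day 1; Draft -> day 1; Sync -> day 2; Spec -> day 1.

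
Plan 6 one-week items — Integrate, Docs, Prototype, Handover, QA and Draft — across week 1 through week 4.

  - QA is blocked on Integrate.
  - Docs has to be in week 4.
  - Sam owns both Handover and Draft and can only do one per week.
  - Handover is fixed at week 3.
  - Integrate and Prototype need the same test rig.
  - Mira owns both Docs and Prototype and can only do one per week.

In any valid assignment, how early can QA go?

Precedence pushes QA to at least week 2.
QA at week 2 is achievable: Handover in week 3, Docs in week 4, Draft in week 1, Integrate in week 1, Prototype in week 2, QA in week 2.

week 2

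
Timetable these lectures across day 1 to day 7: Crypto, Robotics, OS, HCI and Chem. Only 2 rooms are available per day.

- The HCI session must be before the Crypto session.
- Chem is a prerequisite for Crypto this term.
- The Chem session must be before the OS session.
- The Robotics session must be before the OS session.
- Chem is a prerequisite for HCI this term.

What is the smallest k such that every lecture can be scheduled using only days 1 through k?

The precedence chain requires at least 3 distinct days.
With at most 2 per day and 5 lectures, at least 3 days are needed.
3 works (last occupied day: day 3): for example Chem in day 1, HCI in day 2, OS in day 2, Robotics in day 1, Crypto in day 3.

3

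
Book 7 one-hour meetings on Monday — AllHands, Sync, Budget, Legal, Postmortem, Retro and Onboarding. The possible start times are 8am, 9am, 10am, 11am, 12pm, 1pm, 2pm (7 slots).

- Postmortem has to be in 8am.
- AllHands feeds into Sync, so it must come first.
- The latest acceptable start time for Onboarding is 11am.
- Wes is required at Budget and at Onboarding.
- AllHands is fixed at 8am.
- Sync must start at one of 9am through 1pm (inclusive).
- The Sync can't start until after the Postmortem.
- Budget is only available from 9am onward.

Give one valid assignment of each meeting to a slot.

Postmortem=8am; Retro=8am; Sync=9am; Legal=8am; Budget=9am; Onboarding=8am; AllHands=8am

Checking: Postmortem(8am) before Sync(9am); AllHands(8am) before Sync(9am); Budget(9am) != Onboarding(8am); Postmortem=8am in [8am,8am]; AllHands=8am in [8am,8am]; Sync=9am in [9am,1pm]; Budget=9am in [9am,2pm]; Onboarding=8am in [8am,11am].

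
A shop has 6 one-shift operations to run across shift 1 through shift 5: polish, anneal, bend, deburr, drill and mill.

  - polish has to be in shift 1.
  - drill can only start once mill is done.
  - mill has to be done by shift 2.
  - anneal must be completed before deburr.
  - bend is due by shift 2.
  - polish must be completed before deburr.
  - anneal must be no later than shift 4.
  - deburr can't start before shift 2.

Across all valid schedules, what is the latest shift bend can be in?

shift 2

Bend's own window allows nothing later than shift 2.
bend at shift 2 is achievable: deburr in shift 2; drill in shift 2; anneal in shift 1; bend in shift 2; mill in shift 1; polish in shift 1.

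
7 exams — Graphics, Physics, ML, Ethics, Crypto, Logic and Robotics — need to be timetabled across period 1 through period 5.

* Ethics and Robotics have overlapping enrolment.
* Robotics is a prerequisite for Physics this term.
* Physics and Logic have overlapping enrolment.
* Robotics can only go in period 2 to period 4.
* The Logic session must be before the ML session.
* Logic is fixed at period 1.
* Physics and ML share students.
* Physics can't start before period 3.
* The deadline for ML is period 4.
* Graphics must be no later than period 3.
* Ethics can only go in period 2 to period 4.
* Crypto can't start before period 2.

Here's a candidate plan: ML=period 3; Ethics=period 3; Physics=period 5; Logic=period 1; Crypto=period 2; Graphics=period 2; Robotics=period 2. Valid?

Yes, all constraints hold

Physics can't start before period 3 — holds.
Ethics and Robotics have overlapping enrolment — holds.
Physics and Logic have overlapping enrolment — holds.
Ethics can only go in period 2 to period 4 — holds.
Graphics must be no later than period 3 — holds.
Robotics can only go in period 2 to period 4 — holds.
Robotics is a prerequisite for Physics this term — holds.
The Logic session must be before the ML session — holds.
Crypto can't start before period 2 — holds.
Physics and ML share students — holds.
The deadline for ML is period 4 — holds.
Logic is fixed at period 1 — holds.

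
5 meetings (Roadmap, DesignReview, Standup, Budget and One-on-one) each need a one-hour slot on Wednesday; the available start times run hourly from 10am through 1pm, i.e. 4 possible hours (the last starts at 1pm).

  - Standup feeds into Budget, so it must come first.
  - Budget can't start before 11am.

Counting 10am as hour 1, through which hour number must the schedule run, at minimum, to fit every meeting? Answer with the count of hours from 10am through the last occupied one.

2 hours

The precedence chain requires at least 2 distinct hours.
2 works (last occupied hour: 11am): for example One-on-one -> 10am; Standup -> 10am; DesignReview -> 10am; Roadmap -> 10am; Budget -> 11am.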